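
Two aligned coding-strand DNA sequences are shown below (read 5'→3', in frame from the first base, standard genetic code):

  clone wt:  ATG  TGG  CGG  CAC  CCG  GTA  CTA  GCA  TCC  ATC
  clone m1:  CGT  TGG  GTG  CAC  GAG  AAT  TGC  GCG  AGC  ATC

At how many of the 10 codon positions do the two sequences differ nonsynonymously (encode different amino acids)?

Codon 1: ATG Met / CGT Arg — nonsynonymous.
Codon 2: TGG Trp / TGG Trp — identical.
Codon 3: CGG Arg / GTG Val — nonsynonymous.
Codon 4: CAC His / CAC His — identical.
Codon 5: CCG Pro / GAG Glu — nonsynonymous.
Codon 6: GTA Val / AAT Asn — nonsynonymous.
Codon 7: CTA Leu / TGC Cys — nonsynonymous.
Codon 8: GCA Ala / GCG Ala — synonymous.
Codon 9: TCC Ser / AGC Ser — synonymous.
Codon 10: ATC Ile / ATC Ile — identical.
Nonsynonymous differences: 5.

5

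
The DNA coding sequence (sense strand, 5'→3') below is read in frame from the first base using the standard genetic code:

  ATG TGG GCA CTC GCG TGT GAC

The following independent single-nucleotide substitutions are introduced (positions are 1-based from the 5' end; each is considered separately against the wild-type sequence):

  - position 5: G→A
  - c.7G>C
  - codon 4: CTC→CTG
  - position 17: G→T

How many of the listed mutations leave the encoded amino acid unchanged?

Codon 2: TGG (Trp) → TAG (Stop) — nonsense.
Codon 3: GCA (Ala) → CCA (Pro) — missense.
Codon 4: CTC (Leu) → CTG (Leu) — synonymous.
Codon 6: TGT (Cys) → TTT (Phe) — missense.
Synonymous: 1 of 4.

1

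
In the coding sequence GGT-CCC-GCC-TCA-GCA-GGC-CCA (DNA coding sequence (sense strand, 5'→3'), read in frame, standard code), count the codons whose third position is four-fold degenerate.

7

Codon 1 GGT (Gly): third position 4-fold.
Codon 2 CCC (Pro): third position 4-fold.
Codon 3 GCC (Ala): third position 4-fold.
Codon 4 TCA (Ser): third position 4-fold.
Codon 5 GCA (Ala): third position 4-fold.
Codon 6 GGC (Gly): third position 4-fold.
Codon 7 CCA (Pro): third position 4-fold.
Four-fold degenerate third positions: 7.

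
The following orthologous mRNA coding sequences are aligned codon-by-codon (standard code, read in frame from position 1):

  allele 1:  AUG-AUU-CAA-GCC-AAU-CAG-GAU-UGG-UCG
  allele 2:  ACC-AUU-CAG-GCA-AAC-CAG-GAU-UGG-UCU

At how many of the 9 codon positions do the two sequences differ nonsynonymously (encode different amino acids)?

Codon 1: AUG Met / ACC Thr — nonsynonymous.
Codon 2: AUU Ile / AUU Ile — identical.
Codon 3: CAA Gln / CAG Gln — synonymous.
Codon 4: GCC Ala / GCA Ala — synonymous.
Codon 5: AAU Asn / AAC Asn — synonymous.
Codon 6: CAG Gln / CAG Gln — identical.
Codon 7: GAU Asp / GAU Asp — identical.
Codon 8: UGG Trp / UGG Trp — identical.
Codon 9: UCG Ser / UCU Ser — synonymous.
Nonsynonymous differences: 1.

1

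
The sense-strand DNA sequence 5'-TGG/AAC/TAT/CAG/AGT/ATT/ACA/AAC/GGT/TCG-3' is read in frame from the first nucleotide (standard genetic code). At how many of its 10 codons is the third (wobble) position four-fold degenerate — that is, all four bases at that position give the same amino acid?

3

Codon 1 TGG (Trp): third position 1-fold.
Codon 2 AAC (Asn): third position 2-fold.
Codon 3 TAT (Tyr): third position 2-fold.
Codon 4 CAG (Gln): third position 2-fold.
Codon 5 AGT (Ser): third position 2-fold.
Codon 6 ATT (Ile): third position 3-fold.
Codon 7 ACA (Thr): third position 4-fold.
Codon 8 AAC (Asn): third position 2-fold.
Codon 9 GGT (Gly): third position 4-fold.
Codon 10 TCG (Ser): third position 4-fold.
Four-fold degenerate third positions: 3.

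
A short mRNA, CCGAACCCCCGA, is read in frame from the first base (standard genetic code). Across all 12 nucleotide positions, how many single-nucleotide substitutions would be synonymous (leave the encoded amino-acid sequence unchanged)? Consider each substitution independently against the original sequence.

Codon 1 (CCG, Pro): 3 synonymous substitutions.
Codon 2 (AAC, Asn): 1 synonymous substitution.
Codon 3 (CCC, Pro): 3 synonymous substitutions.
Codon 4 (CGA, Arg): 4 synonymous substitutions.
Total: 3 + 1 + 3 + 4 = 11.

11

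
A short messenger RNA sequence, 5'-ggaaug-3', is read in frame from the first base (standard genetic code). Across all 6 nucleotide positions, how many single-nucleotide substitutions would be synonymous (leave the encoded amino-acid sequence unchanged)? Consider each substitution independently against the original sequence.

Codon 1 (GGA, Gly): 3 synonymous substitutions.
Codon 2 (AUG, Met): 0 synonymous substitutions.
Total: 3 + 0 = 3.

3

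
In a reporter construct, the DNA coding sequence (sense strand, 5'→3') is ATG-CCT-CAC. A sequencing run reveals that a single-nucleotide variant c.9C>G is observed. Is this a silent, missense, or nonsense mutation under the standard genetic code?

Position 9 falls in codon 3: CAC → His.
After the substitution the codon is CAG → Gln.
His ≠ Gln, so this is a missense mutation.

missense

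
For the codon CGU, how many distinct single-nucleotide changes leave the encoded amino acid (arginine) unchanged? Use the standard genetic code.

3

Position 1: none → 0 synonymous.
Position 2: none → 0 synonymous.
Position 3: CGC, CGA, CGG → 3 synonymous.
Total: 0 + 0 + 3 = 3.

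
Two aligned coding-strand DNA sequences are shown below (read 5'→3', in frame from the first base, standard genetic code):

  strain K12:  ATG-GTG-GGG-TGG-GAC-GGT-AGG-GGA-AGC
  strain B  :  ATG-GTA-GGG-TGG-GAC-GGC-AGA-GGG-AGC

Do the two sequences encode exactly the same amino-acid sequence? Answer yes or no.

Codon 1: ATG Met / ATG Met — identical.
Codon 2: GTG Val / GTA Val — synonymous.
Codon 3: GGG Gly / GGG Gly — identical.
Codon 4: TGG Trp / TGG Trp — identical.
Codon 5: GAC Asp / GAC Asp — identical.
Codon 6: GGT Gly / GGC Gly — synonymous.
Codon 7: AGG Arg / AGA Arg — synonymous.
Codon 8: GGA Gly / GGG Gly — synonymous.
Codon 9: AGC Ser / AGC Ser — identical.
Nonsynonymous differences: 0 → same protein.

yes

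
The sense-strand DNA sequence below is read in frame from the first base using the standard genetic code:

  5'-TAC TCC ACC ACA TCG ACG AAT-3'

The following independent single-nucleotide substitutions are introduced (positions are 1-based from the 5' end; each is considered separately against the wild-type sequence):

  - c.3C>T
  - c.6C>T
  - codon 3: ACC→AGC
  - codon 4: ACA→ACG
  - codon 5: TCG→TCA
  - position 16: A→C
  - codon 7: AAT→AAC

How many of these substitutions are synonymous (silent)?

Codon 1: TAC (Tyr) → TAT (Tyr) — synonymous.
Codon 2: TCC (Ser) → TCT (Ser) — synonymous.
Codon 3: ACC (Thr) → AGC (Ser) — missense.
Codon 4: ACA (Thr) → ACG (Thr) — synonymous.
Codon 5: TCG (Ser) → TCA (Ser) — synonymous.
Codon 6: ACG (Thr) → CCG (Pro) — missense.
Codon 7: AAT (Asn) → AAC (Asn) — synonymous.
Synonymous: 5 of 7.

5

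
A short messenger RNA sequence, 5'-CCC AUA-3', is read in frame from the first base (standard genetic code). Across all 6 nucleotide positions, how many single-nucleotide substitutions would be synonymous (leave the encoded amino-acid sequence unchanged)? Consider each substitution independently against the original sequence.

Codon 1 (CCC, Pro): 3 synonymous substitutions.
Codon 2 (AUA, Ile): 2 synonymous substitutions.
Total: 3 + 2 = 5.

5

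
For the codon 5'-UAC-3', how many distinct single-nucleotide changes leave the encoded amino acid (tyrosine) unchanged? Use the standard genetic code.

Position 1: none → 0 synonymous.
Position 2: none → 0 synonymous.
Position 3: UAU → 1 synonymous.
Total: 0 + 0 + 1 = 1.

1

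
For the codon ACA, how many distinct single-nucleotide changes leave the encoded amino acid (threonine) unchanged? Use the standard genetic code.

3

Position 1: none → 0 synonymous.
Position 2: none → 0 synonymous.
Position 3: ACT, ACC, ACG → 3 synonymous.
Total: 0 + 0 + 3 = 3.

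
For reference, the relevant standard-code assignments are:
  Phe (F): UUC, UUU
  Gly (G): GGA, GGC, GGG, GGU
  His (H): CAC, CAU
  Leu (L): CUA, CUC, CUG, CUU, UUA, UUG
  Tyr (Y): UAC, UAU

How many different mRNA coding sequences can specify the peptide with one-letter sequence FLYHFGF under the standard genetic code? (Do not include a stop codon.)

Phe: 2 codons.
Leu: 6 codons.
Tyr: 2 codons.
His: 2 codons.
Phe: 2 codons.
Gly: 4 codons.
Phe: 2 codons.
2 × 6 × 2 × 2 × 2 × 4 × 2 = 768.

768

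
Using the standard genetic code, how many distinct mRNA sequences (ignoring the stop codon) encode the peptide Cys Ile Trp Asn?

12

Cys: 2 codons.
Ile: 3 codons.
Trp: 1 codon.
Asn: 2 codons.
2 × 3 × 1 × 2 = 12.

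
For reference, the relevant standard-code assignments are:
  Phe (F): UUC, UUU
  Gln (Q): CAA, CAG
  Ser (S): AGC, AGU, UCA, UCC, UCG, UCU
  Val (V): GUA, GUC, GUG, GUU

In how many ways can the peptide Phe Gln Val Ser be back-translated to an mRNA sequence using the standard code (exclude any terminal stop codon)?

Phe: 2 codons.
Gln: 2 codons.
Val: 4 codons.
Ser: 6 codons.
2 × 2 × 4 × 6 = 96.

96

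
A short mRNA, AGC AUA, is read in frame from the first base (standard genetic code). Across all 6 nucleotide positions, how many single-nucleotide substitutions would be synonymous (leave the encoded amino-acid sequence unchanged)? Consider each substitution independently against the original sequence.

3

Codon 1 (AGC, Ser): 1 synonymous substitution.
Codon 2 (AUA, Ile): 2 synonymous substitutions.
Total: 1 + 2 = 3.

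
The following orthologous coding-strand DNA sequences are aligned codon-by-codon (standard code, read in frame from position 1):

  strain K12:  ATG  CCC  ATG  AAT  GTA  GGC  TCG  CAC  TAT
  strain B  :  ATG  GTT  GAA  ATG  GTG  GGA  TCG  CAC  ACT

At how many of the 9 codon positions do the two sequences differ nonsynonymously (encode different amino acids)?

4

Codon 1: ATG Met / ATG Met — identical.
Codon 2: CCC Pro / GTT Val — nonsynonymous.
Codon 3: ATG Met / GAA Glu — nonsynonymous.
Codon 4: AAT Asn / ATG Met — nonsynonymous.
Codon 5: GTA Val / GTG Val — synonymous.
Codon 6: GGC Gly / GGA Gly — synonymous.
Codon 7: TCG Ser / TCG Ser — identical.
Codon 8: CAC His / CAC His — identical.
Codon 9: TAT Tyr / ACT Thr — nonsynonymous.
Nonsynonymous differences: 4.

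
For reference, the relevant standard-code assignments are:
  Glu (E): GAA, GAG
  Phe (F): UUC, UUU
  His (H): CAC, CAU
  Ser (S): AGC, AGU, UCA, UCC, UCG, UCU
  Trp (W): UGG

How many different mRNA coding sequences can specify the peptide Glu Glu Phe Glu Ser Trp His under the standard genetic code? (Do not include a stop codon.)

Glu: 2 codons.
Glu: 2 codons.
Phe: 2 codons.
Glu: 2 codons.
Ser: 6 codons.
Trp: 1 codon.
His: 2 codons.
2 × 2 × 2 × 2 × 6 × 1 × 2 = 192.

192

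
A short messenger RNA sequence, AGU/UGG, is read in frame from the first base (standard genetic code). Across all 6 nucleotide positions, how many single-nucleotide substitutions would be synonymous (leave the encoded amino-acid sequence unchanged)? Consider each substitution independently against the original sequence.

1

Codon 1 (AGU, Ser): 1 synonymous substitution.
Codon 2 (UGG, Trp): 0 synonymous substitutions.
Total: 1 + 0 = 1.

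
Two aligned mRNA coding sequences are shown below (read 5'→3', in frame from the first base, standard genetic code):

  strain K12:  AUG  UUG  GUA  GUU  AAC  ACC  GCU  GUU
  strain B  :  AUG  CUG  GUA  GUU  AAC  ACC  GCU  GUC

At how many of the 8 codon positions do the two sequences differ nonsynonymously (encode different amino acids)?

Codon 1: AUG Met / AUG Met — identical.
Codon 2: UUG Leu / CUG Leu — synonymous.
Codon 3: GUA Val / GUA Val — identical.
Codon 4: GUU Val / GUU Val — identical.
Codon 5: AAC Asn / AAC Asn — identical.
Codon 6: ACC Thr / ACC Thr — identical.
Codon 7: GCU Ala / GCU Ala — identical.
Codon 8: GUU Val / GUC Val — synonymous.
Nonsynonymous differences: 0.

0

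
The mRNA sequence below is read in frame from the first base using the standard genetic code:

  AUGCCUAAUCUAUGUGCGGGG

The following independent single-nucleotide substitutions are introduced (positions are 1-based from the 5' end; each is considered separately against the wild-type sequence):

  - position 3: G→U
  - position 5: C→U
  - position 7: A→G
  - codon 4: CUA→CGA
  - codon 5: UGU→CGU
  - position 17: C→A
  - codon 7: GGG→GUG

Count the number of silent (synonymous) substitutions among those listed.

Codon 1: AUG (Met) → AUU (Ile) — missense.
Codon 2: CCU (Pro) → CUU (Leu) — missense.
Codon 3: AAU (Asn) → GAU (Asp) — missense.
Codon 4: CUA (Leu) → CGA (Arg) — missense.
Codon 5: UGU (Cys) → CGU (Arg) — missense.
Codon 6: GCG (Ala) → GAG (Glu) — missense.
Codon 7: GGG (Gly) → GUG (Val) — missense.
Synonymous: 0 of 7.

0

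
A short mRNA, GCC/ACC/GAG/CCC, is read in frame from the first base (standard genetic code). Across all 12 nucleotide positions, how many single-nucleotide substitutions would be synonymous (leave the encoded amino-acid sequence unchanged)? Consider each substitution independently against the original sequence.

Codon 1 (GCC, Ala): 3 synonymous substitutions.
Codon 2 (ACC, Thr): 3 synonymous substitutions.
Codon 3 (GAG, Glu): 1 synonymous substitution.
Codon 4 (CCC, Pro): 3 synonymous substitutions.
Total: 3 + 3 + 1 + 3 = 10.

10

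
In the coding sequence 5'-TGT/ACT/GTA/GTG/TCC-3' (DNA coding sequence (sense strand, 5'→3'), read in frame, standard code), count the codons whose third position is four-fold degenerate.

4

Codon 1 TGT (Cys): third position 2-fold.
Codon 2 ACT (Thr): third position 4-fold.
Codon 3 GTA (Val): third position 4-fold.
Codon 4 GTG (Val): third position 4-fold.
Codon 5 TCC (Ser): third position 4-fold.
Four-fold degenerate third positions: 4.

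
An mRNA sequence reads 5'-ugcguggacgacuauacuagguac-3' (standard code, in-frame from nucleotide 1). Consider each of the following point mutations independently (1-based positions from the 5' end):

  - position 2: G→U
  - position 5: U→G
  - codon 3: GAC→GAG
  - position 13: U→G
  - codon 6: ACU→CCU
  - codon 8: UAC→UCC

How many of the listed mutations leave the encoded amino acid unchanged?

Codon 1: UGC (Cys) → UUC (Phe) — missense.
Codon 2: GUG (Val) → GGG (Gly) — missense.
Codon 3: GAC (Asp) → GAG (Glu) — missense.
Codon 5: UAU (Tyr) → GAU (Asp) — missense.
Codon 6: ACU (Thr) → CCU (Pro) — missense.
Codon 8: UAC (Tyr) → UCC (Ser) — missense.
Synonymous: 0 of 6.

0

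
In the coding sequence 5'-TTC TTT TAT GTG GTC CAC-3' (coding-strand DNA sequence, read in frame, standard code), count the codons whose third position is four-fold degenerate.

2

Codon 1 TTC (Phe): third position 2-fold.
Codon 2 TTT (Phe): third position 2-fold.
Codon 3 TAT (Tyr): third position 2-fold.
Codon 4 GTG (Val): third position 4-fold.
Codon 5 GTC (Val): third position 4-fold.
Codon 6 CAC (His): third position 2-fold.
Four-fold degenerate third positions: 2.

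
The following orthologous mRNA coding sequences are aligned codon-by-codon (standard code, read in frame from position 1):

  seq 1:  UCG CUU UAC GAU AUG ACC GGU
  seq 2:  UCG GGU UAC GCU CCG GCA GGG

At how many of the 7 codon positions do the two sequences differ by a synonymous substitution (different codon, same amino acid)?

Codon 1: UCG Ser / UCG Ser — identical.
Codon 2: CUU Leu / GGU Gly — nonsynonymous.
Codon 3: UAC Tyr / UAC Tyr — identical.
Codon 4: GAU Asp / GCU Ala — nonsynonymous.
Codon 5: AUG Met / CCG Pro — nonsynonymous.
Codon 6: ACC Thr / GCA Ala — nonsynonymous.
Codon 7: GGU Gly / GGG Gly — synonymous.
Synonymous differences: 1.

1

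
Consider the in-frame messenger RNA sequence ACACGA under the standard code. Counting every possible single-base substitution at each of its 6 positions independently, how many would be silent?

7

Codon 1 (ACA, Thr): 3 synonymous substitutions.
Codon 2 (CGA, Arg): 4 synonymous substitutions.
Total: 3 + 4 = 7.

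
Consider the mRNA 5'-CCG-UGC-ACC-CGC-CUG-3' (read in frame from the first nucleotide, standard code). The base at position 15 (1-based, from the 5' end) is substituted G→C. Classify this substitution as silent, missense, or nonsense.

Position 15 falls in codon 5: CUG → Leu.
After the substitution the codon is CUC → Leu.
Both encode Leu, so the change is synonymous.

silent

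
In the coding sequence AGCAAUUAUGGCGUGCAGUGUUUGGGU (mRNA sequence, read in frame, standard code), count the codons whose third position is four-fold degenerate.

3

Codon 1 AGC (Ser): third position 2-fold.
Codon 2 AAU (Asn): third position 2-fold.
Codon 3 UAU (Tyr): third position 2-fold.
Codon 4 GGC (Gly): third position 4-fold.
Codon 5 GUG (Val): third position 4-fold.
Codon 6 CAG (Gln): third position 2-fold.
Codon 7 UGU (Cys): third position 2-fold.
Codon 8 UUG (Leu): third position 2-fold.
Codon 9 GGU (Gly): third position 4-fold.
Four-fold degenerate third positions: 3.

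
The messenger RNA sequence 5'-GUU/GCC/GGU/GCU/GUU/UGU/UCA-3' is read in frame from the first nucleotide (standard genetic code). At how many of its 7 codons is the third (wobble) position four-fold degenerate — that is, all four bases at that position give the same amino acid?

6

Codon 1 GUU (Val): third position 4-fold.
Codon 2 GCC (Ala): third position 4-fold.
Codon 3 GGU (Gly): third position 4-fold.
Codon 4 GCU (Ala): third position 4-fold.
Codon 5 GUU (Val): third position 4-fold.
Codon 6 UGU (Cys): third position 2-fold.
Codon 7 UCA (Ser): third position 4-fold.
Four-fold degenerate third positions: 6.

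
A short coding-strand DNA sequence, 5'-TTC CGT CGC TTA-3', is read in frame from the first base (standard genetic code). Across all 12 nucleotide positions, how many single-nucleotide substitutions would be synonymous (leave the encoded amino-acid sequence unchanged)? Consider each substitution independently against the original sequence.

9

Codon 1 (TTC, Phe): 1 synonymous substitution.
Codon 2 (CGT, Arg): 3 synonymous substitutions.
Codon 3 (CGC, Arg): 3 synonymous substitutions.
Codon 4 (TTA, Leu): 2 synonymous substitutions.
Total: 1 + 3 + 3 + 2 = 9.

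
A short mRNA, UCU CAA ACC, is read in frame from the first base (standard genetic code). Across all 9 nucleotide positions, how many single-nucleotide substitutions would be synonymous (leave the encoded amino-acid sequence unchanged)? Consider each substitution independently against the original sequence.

Codon 1 (UCU, Ser): 3 synonymous substitutions.
Codon 2 (CAA, Gln): 1 synonymous substitution.
Codon 3 (ACC, Thr): 3 synonymous substitutions.
Total: 3 + 1 + 3 = 7.

7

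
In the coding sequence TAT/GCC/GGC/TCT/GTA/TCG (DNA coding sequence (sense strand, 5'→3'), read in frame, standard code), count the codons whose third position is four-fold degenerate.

Codon 1 TAT (Tyr): third position 2-fold.
Codon 2 GCC (Ala): third position 4-fold.
Codon 3 GGC (Gly): third position 4-fold.
Codon 4 TCT (Ser): third position 4-fold.
Codon 5 GTA (Val): third position 4-fold.
Codon 6 TCG (Ser): third position 4-fold.
Four-fold degenerate third positions: 5.

5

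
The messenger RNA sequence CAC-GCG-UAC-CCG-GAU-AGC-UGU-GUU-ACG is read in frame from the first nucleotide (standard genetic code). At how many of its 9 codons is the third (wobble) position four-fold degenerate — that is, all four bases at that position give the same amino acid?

Codon 1 CAC (His): third position 2-fold.
Codon 2 GCG (Ala): third position 4-fold.
Codon 3 UAC (Tyr): third position 2-fold.
Codon 4 CCG (Pro): third position 4-fold.
Codon 5 GAU (Asp): third position 2-fold.
Codon 6 AGC (Ser): third position 2-fold.
Codon 7 UGU (Cys): third position 2-fold.
Codon 8 GUU (Val): third position 4-fold.
Codon 9 ACG (Thr): third position 4-fold.
Four-fold degenerate third positions: 4.

4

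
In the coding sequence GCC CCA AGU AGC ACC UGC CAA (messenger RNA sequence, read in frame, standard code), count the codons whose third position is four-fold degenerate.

3

Codon 1 GCC (Ala): third position 4-fold.
Codon 2 CCA (Pro): third position 4-fold.
Codon 3 AGU (Ser): third position 2-fold.
Codon 4 AGC (Ser): third position 2-fold.
Codon 5 ACC (Thr): third position 4-fold.
Codon 6 UGC (Cys): third position 2-fold.
Codon 7 CAA (Gln): third position 2-fold.
Four-fold degenerate third positions: 3.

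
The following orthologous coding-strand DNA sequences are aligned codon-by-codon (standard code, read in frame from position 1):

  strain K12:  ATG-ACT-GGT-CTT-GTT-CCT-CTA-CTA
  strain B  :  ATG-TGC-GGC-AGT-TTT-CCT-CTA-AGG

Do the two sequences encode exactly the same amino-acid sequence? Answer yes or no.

Codon 1: ATG Met / ATG Met — identical.
Codon 2: ACT Thr / TGC Cys — nonsynonymous.
Codon 3: GGT Gly / GGC Gly — synonymous.
Codon 4: CTT Leu / AGT Ser — nonsynonymous.
Codon 5: GTT Val / TTT Phe — nonsynonymous.
Codon 6: CCT Pro / CCT Pro — identical.
Codon 7: CTA Leu / CTA Leu — identical.
Codon 8: CTA Leu / AGG Arg — nonsynonymous.
Nonsynonymous differences: 4 → different protein.

no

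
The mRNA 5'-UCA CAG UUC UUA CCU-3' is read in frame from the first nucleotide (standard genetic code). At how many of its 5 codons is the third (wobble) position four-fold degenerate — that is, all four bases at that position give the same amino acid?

Codon 1 UCA (Ser): third position 4-fold.
Codon 2 CAG (Gln): third position 2-fold.
Codon 3 UUC (Phe): third position 2-fold.
Codon 4 UUA (Leu): third position 2-fold.
Codon 5 CCU (Pro): third position 4-fold.
Four-fold degenerate third positions: 2.

2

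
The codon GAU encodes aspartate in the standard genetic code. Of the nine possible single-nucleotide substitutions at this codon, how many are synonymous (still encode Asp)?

1

Position 1: none → 0 synonymous.
Position 2: none → 0 synonymous.
Position 3: GAC → 1 synonymous.
Total: 0 + 0 + 1 = 1.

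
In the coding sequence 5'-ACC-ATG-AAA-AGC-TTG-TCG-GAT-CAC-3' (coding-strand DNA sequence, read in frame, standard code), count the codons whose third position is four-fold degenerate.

Codon 1 ACC (Thr): third position 4-fold.
Codon 2 ATG (Met): third position 1-fold.
Codon 3 AAA (Lys): third position 2-fold.
Codon 4 AGC (Ser): third position 2-fold.
Codon 5 TTG (Leu): third position 2-fold.
Codon 6 TCG (Ser): third position 4-fold.
Codon 7 GAT (Asp): third position 2-fold.
Codon 8 CAC (His): third position 2-fold.
Four-fold degenerate third positions: 2.

2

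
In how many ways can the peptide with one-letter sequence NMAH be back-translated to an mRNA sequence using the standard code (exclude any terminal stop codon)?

Asn: 2 codons.
Met: 1 codon.
Ala: 4 codons.
His: 2 codons.
2 × 1 × 4 × 2 = 16.

16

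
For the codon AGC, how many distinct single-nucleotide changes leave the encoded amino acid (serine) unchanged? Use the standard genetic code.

Position 1: none → 0 synonymous.
Position 2: none → 0 synonymous.
Position 3: AGT → 1 synonymous.
Total: 0 + 0 + 1 = 1.

1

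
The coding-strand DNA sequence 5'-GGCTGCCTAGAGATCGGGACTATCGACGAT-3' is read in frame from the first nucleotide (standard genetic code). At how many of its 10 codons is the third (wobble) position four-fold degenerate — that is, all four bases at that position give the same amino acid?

4

Codon 1 GGC (Gly): third position 4-fold.
Codon 2 TGC (Cys): third position 2-fold.
Codon 3 CTA (Leu): third position 4-fold.
Codon 4 GAG (Glu): third position 2-fold.
Codon 5 ATC (Ile): third position 3-fold.
Codon 6 GGG (Gly): third position 4-fold.
Codon 7 ACT (Thr): third position 4-fold.
Codon 8 ATC (Ile): third position 3-fold.
Codon 9 GAC (Asp): third position 2-fold.
Codon 10 GAT (Asp): third position 2-fold.
Four-fold degenerate third positions: 4.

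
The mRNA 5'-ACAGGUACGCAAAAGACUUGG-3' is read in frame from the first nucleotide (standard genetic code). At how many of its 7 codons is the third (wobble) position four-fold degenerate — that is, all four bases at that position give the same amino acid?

Codon 1 ACA (Thr): third position 4-fold.
Codon 2 GGU (Gly): third position 4-fold.
Codon 3 ACG (Thr): third position 4-fold.
Codon 4 CAA (Gln): third position 2-fold.
Codon 5 AAG (Lys): third position 2-fold.
Codon 6 ACU (Thr): third position 4-fold.
Codon 7 UGG (Trp): third position 1-fold.
Four-fold degenerate third positions: 4.

4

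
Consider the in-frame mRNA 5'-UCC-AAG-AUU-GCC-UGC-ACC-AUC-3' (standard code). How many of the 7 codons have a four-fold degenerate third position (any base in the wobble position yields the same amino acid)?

Codon 1 UCC (Ser): third position 4-fold.
Codon 2 AAG (Lys): third position 2-fold.
Codon 3 AUU (Ile): third position 3-fold.
Codon 4 GCC (Ala): third position 4-fold.
Codon 5 UGC (Cys): third position 2-fold.
Codon 6 ACC (Thr): third position 4-fold.
Codon 7 AUC (Ile): third position 3-fold.
Four-fold degenerate third positions: 3.

3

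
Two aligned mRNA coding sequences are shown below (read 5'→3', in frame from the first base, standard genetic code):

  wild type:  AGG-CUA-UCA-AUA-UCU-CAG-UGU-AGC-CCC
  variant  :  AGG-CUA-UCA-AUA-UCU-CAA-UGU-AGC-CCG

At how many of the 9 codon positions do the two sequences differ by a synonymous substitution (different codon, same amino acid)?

2

Codon 1: AGG Arg / AGG Arg — identical.
Codon 2: CUA Leu / CUA Leu — identical.
Codon 3: UCA Ser / UCA Ser — identical.
Codon 4: AUA Ile / AUA Ile — identical.
Codon 5: UCU Ser / UCU Ser — identical.
Codon 6: CAG Gln / CAA Gln — synonymous.
Codon 7: UGU Cys / UGU Cys — identical.
Codon 8: AGC Ser / AGC Ser — identical.
Codon 9: CCC Pro / CCG Pro — synonymous.
Synonymous differences: 2.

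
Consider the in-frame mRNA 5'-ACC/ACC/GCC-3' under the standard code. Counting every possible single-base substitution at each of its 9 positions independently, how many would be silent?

9

Codon 1 (ACC, Thr): 3 synonymous substitutions.
Codon 2 (ACC, Thr): 3 synonymous substitutions.
Codon 3 (GCC, Ala): 3 synonymous substitutions.
Total: 3 + 3 + 3 = 9.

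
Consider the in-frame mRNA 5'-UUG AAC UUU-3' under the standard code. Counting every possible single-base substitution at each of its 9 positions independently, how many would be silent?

Codon 1 (UUG, Leu): 2 synonymous substitutions.
Codon 2 (AAC, Asn): 1 synonymous substitution.
Codon 3 (UUU, Phe): 1 synonymous substitution.
Total: 2 + 1 + 1 = 4.

4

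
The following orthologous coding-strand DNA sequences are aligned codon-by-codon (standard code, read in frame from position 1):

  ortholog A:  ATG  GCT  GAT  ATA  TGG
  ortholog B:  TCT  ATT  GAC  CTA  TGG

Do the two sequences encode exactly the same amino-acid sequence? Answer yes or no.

Codon 1: ATG Met / TCT Ser — nonsynonymous.
Codon 2: GCT Ala / ATT Ile — nonsynonymous.
Codon 3: GAT Asp / GAC Asp — synonymous.
Codon 4: ATA Ile / CTA Leu — nonsynonymous.
Codon 5: TGG Trp / TGG Trp — identical.
Nonsynonymous differences: 3 → different protein.

no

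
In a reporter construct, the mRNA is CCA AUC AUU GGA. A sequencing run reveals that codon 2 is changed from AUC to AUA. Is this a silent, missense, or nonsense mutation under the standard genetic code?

Position 6 falls in codon 2: AUC → Ile.
After the substitution the codon is AUA → Ile.
Both encode Ile, so the change is synonymous.

silent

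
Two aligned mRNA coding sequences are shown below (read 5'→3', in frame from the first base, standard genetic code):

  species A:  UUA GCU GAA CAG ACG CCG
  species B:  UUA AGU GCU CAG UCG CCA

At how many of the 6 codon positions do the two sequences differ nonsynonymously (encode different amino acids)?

Codon 1: UUA Leu / UUA Leu — identical.
Codon 2: GCU Ala / AGU Ser — nonsynonymous.
Codon 3: GAA Glu / GCU Ala — nonsynonymous.
Codon 4: CAG Gln / CAG Gln — identical.
Codon 5: ACG Thr / UCG Ser — nonsynonymous.
Codon 6: CCG Pro / CCA Pro — synonymous.
Nonsynonymous differences: 3.

3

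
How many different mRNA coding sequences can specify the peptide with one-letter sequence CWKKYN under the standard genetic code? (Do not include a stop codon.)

Cys: 2 codons.
Trp: 1 codon.
Lys: 2 codons.
Lys: 2 codons.
Tyr: 2 codons.
Asn: 2 codons.
2 × 1 × 2 × 2 × 2 × 2 = 32.

32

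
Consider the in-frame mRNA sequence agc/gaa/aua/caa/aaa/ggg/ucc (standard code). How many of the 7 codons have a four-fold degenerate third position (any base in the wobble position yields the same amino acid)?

2

Codon 1 AGC (Ser): third position 2-fold.
Codon 2 GAA (Glu): third position 2-fold.
Codon 3 AUA (Ile): third position 3-fold.
Codon 4 CAA (Gln): third position 2-fold.
Codon 5 AAA (Lys): third position 2-fold.
Codon 6 GGG (Gly): third position 4-fold.
Codon 7 UCC (Ser): third position 4-fold.
Four-fold degenerate third positions: 2.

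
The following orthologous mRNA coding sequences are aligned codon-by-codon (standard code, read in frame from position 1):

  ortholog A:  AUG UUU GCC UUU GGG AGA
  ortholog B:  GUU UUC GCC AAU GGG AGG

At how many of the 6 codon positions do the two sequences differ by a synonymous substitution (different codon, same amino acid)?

Codon 1: AUG Met / GUU Val — nonsynonymous.
Codon 2: UUU Phe / UUC Phe — synonymous.
Codon 3: GCC Ala / GCC Ala — identical.
Codon 4: UUU Phe / AAU Asn — nonsynonymous.
Codon 5: GGG Gly / GGG Gly — identical.
Codon 6: AGA Arg / AGG Arg — synonymous.
Synonymous differences: 2.

2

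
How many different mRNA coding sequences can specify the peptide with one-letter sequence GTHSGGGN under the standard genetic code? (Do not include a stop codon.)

Gly: 4 codons.
Thr: 4 codons.
His: 2 codons.
Ser: 6 codons.
Gly: 4 codons.
Gly: 4 codons.
Gly: 4 codons.
Asn: 2 codons.
4 × 4 × 2 × 6 × 4 × 4 × 4 × 2 = 24576.

24576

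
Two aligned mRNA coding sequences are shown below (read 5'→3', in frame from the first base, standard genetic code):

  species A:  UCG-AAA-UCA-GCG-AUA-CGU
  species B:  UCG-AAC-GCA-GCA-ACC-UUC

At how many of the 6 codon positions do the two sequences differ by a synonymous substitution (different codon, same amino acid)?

Codon 1: UCG Ser / UCG Ser — identical.
Codon 2: AAA Lys / AAC Asn — nonsynonymous.
Codon 3: UCA Ser / GCA Ala — nonsynonymous.
Codon 4: GCG Ala / GCA Ala — synonymous.
Codon 5: AUA Ile / ACC Thr — nonsynonymous.
Codon 6: CGU Arg / UUC Phe — nonsynonymous.
Synonymous differences: 1.

1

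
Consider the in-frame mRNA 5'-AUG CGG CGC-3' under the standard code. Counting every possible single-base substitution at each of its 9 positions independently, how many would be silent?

Codon 1 (AUG, Met): 0 synonymous substitutions.
Codon 2 (CGG, Arg): 4 synonymous substitutions.
Codon 3 (CGC, Arg): 3 synonymous substitutions.
Total: 0 + 4 + 3 = 7.

7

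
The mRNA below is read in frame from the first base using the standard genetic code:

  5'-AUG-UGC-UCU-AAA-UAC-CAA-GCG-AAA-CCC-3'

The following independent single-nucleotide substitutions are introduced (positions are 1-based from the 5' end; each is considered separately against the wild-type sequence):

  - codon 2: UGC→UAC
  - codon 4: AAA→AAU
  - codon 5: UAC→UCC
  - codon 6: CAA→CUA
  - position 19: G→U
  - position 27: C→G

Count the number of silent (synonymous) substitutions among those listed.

1

Codon 2: UGC (Cys) → UAC (Tyr) — missense.
Codon 4: AAA (Lys) → AAU (Asn) — missense.
Codon 5: UAC (Tyr) → UCC (Ser) — missense.
Codon 6: CAA (Gln) → CUA (Leu) — missense.
Codon 7: GCG (Ala) → UCG (Ser) — missense.
Codon 9: CCC (Pro) → CCG (Pro) — synonymous.
Synonymous: 1 of 6.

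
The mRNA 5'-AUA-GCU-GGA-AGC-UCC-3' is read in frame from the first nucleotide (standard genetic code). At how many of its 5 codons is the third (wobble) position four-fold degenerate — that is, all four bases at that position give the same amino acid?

Codon 1 AUA (Ile): third position 3-fold.
Codon 2 GCU (Ala): third position 4-fold.
Codon 3 GGA (Gly): third position 4-fold.
Codon 4 AGC (Ser): third position 2-fold.
Codon 5 UCC (Ser): third position 4-fold.
Four-fold degenerate third positions: 3.

3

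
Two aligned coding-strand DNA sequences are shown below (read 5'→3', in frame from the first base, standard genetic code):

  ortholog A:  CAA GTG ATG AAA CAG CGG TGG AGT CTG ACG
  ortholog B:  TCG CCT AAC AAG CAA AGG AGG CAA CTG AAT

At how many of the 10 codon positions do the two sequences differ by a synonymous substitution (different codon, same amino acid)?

Codon 1: CAA Gln / TCG Ser — nonsynonymous.
Codon 2: GTG Val / CCT Pro — nonsynonymous.
Codon 3: ATG Met / AAC Asn — nonsynonymous.
Codon 4: AAA Lys / AAG Lys — synonymous.
Codon 5: CAG Gln / CAA Gln — synonymous.
Codon 6: CGG Arg / AGG Arg — synonymous.
Codon 7: TGG Trp / AGG Arg — nonsynonymous.
Codon 8: AGT Ser / CAA Gln — nonsynonymous.
Codon 9: CTG Leu / CTG Leu — identical.
Codon 10: ACG Thr / AAT Asn — nonsynonymous.
Synonymous differences: 3.

3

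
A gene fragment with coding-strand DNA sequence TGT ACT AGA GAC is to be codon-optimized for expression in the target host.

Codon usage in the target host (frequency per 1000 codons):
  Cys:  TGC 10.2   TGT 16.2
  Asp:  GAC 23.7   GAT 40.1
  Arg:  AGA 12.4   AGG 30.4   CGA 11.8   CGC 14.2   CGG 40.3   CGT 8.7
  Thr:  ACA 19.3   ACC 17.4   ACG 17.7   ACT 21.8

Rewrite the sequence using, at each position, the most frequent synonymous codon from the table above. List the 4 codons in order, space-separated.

Codon 1 (Cys): best is TGT at 16.2.
Codon 2 (Thr): best is ACT at 21.8.
Codon 3 (Arg): best is CGG at 40.3.
Codon 4 (Asp): best is GAT at 40.1.

TGT ACT CGG GAT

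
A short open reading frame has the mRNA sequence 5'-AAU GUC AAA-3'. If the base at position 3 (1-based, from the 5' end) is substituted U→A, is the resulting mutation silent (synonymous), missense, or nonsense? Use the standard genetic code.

missense

Position 3 falls in codon 1: AAU → Asn.
After the substitution the codon is AAA → Lys.
Asn ≠ Lys, so this is a missense mutation.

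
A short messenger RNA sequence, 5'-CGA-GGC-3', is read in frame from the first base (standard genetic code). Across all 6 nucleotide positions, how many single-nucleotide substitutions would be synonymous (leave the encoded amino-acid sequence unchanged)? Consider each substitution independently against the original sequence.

Codon 1 (CGA, Arg): 4 synonymous substitutions.
Codon 2 (GGC, Gly): 3 synonymous substitutions.
Total: 4 + 3 = 7.

7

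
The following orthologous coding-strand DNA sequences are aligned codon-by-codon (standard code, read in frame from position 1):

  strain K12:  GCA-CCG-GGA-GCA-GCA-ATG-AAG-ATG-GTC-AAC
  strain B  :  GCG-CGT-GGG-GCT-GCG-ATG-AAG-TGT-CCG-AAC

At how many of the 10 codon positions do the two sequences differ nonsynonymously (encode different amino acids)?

3

Codon 1: GCA Ala / GCG Ala — synonymous.
Codon 2: CCG Pro / CGT Arg — nonsynonymous.
Codon 3: GGA Gly / GGG Gly — synonymous.
Codon 4: GCA Ala / GCT Ala — synonymous.
Codon 5: GCA Ala / GCG Ala — synonymous.
Codon 6: ATG Met / ATG Met — identical.
Codon 7: AAG Lys / AAG Lys — identical.
Codon 8: ATG Met / TGT Cys — nonsynonymous.
Codon 9: GTC Val / CCG Pro — nonsynonymous.
Codon 10: AAC Asn / AAC Asn — identical.
Nonsynonymous differences: 3.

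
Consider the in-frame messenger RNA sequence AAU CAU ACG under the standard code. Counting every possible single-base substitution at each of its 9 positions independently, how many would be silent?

Codon 1 (AAU, Asn): 1 synonymous substitution.
Codon 2 (CAU, His): 1 synonymous substitution.
Codon 3 (ACG, Thr): 3 synonymous substitutions.
Total: 1 + 1 + 3 = 5.

5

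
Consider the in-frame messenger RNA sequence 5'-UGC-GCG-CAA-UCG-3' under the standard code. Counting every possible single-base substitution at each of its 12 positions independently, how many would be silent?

Codon 1 (UGC, Cys): 1 synonymous substitution.
Codon 2 (GCG, Ala): 3 synonymous substitutions.
Codon 3 (CAA, Gln): 1 synonymous substitution.
Codon 4 (UCG, Ser): 3 synonymous substitutions.
Total: 1 + 3 + 1 + 3 = 8.

8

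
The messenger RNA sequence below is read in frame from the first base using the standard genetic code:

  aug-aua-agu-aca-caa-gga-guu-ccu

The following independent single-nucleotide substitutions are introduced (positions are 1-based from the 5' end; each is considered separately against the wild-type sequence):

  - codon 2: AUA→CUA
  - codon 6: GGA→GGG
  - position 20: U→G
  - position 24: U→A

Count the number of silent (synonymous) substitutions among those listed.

2

Codon 2: AUA (Ile) → CUA (Leu) — missense.
Codon 6: GGA (Gly) → GGG (Gly) — synonymous.
Codon 7: GUU (Val) → GGU (Gly) — missense.
Codon 8: CCU (Pro) → CCA (Pro) — synonymous.
Synonymous: 2 of 4.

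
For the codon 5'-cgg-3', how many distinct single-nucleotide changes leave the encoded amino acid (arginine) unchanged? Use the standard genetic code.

Position 1: AGG → 1 synonymous.
Position 2: none → 0 synonymous.
Position 3: CGU, CGC, CGA → 3 synonymous.
Total: 1 + 0 + 3 = 4.

4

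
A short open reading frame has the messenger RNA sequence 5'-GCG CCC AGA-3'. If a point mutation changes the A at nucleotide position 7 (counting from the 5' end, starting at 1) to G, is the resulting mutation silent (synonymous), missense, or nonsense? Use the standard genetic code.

missense

Position 7 falls in codon 3: AGA → Arg.
After the substitution the codon is GGA → Gly.
Arg ≠ Gly, so this is a missense mutation.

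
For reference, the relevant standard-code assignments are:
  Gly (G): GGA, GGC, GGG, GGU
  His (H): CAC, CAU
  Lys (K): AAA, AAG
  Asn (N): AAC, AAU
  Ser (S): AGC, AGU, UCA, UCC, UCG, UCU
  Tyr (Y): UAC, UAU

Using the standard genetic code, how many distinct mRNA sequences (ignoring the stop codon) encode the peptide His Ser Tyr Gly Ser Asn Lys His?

4608

His: 2 codons.
Ser: 6 codons.
Tyr: 2 codons.
Gly: 4 codons.
Ser: 6 codons.
Asn: 2 codons.
Lys: 2 codons.
His: 2 codons.
2 × 6 × 2 × 4 × 6 × 2 × 2 × 2 = 4608.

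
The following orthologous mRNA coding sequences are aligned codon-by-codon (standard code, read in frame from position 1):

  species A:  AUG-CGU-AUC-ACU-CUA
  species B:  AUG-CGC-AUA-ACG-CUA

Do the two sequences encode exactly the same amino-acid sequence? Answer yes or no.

Codon 1: AUG Met / AUG Met — identical.
Codon 2: CGU Arg / CGC Arg — synonymous.
Codon 3: AUC Ile / AUA Ile — synonymous.
Codon 4: ACU Thr / ACG Thr — synonymous.
Codon 5: CUA Leu / CUA Leu — identical.
Nonsynonymous differences: 0 → same protein.

yes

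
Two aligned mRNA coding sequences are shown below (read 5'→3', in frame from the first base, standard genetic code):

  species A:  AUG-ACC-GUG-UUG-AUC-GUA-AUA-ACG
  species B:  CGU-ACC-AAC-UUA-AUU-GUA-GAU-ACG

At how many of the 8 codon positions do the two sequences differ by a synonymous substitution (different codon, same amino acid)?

2

Codon 1: AUG Met / CGU Arg — nonsynonymous.
Codon 2: ACC Thr / ACC Thr — identical.
Codon 3: GUG Val / AAC Asn — nonsynonymous.
Codon 4: UUG Leu / UUA Leu — synonymous.
Codon 5: AUC Ile / AUU Ile — synonymous.
Codon 6: GUA Val / GUA Val — identical.
Codon 7: AUA Ile / GAU Asp — nonsynonymous.
Codon 8: ACG Thr / ACG Thr — identical.
Synonymous differences: 2.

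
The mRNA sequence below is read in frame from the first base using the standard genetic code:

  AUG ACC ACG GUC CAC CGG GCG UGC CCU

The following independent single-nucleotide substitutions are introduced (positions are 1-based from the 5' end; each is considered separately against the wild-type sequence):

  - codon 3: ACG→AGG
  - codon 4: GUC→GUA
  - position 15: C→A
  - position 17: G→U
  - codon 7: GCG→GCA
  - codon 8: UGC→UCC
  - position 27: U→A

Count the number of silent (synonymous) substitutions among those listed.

Codon 3: ACG (Thr) → AGG (Arg) — missense.
Codon 4: GUC (Val) → GUA (Val) — synonymous.
Codon 5: CAC (His) → CAA (Gln) — missense.
Codon 6: CGG (Arg) → CUG (Leu) — missense.
Codon 7: GCG (Ala) → GCA (Ala) — synonymous.
Codon 8: UGC (Cys) → UCC (Ser) — missense.
Codon 9: CCU (Pro) → CCA (Pro) — synonymous.
Synonymous: 3 of 7.

3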